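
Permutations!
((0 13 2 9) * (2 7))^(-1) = (0 9 2 7 13)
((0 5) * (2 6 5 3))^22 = ((0 3 2 6 5))^22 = (0 2 5 3 6)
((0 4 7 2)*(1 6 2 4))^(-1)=((0 1 6 2)(4 7))^(-1)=(0 2 6 1)(4 7)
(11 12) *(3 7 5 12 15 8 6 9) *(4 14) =(3 7 5 12 11 15 8 6 9)(4 14) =[0, 1, 2, 7, 14, 12, 9, 5, 6, 3, 10, 15, 11, 13, 4, 8]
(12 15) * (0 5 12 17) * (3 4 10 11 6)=[5, 1, 2, 4, 10, 12, 3, 7, 8, 9, 11, 6, 15, 13, 14, 17, 16, 0]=(0 5 12 15 17)(3 4 10 11 6)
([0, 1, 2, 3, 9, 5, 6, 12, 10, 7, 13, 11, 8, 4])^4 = [0, 1, 2, 3, 8, 5, 6, 13, 9, 10, 7, 11, 4, 12]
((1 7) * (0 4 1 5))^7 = (0 1 5 4 7)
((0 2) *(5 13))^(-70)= ((0 2)(5 13))^(-70)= (13)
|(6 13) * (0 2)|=2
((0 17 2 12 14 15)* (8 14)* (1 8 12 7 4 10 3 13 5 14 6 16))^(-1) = (0 15 14 5 13 3 10 4 7 2 17)(1 16 6 8)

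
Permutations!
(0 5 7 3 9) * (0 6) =(0 5 7 3 9 6) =[5, 1, 2, 9, 4, 7, 0, 3, 8, 6]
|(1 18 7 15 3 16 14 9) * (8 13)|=|(1 18 7 15 3 16 14 9)(8 13)|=8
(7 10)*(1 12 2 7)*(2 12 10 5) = [0, 10, 7, 3, 4, 2, 6, 5, 8, 9, 1, 11, 12] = (12)(1 10)(2 7 5)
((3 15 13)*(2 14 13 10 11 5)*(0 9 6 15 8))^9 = (0 13 5 15)(2 10 9 3)(6 8 14 11)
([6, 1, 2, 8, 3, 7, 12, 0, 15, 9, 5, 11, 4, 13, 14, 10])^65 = (0 8)(3 7)(4 5)(6 15)(10 12)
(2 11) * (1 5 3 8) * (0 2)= (0 2 11)(1 5 3 8)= [2, 5, 11, 8, 4, 3, 6, 7, 1, 9, 10, 0]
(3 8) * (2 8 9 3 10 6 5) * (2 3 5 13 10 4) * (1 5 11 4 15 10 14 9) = (1 5 3)(2 8 15 10 6 13 14 9 11 4) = [0, 5, 8, 1, 2, 3, 13, 7, 15, 11, 6, 4, 12, 14, 9, 10]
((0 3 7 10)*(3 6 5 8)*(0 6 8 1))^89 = ((0 8 3 7 10 6 5 1))^89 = (0 8 3 7 10 6 5 1)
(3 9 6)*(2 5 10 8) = (2 5 10 8)(3 9 6) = [0, 1, 5, 9, 4, 10, 3, 7, 2, 6, 8]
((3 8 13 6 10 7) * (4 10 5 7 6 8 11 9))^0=((3 11 9 4 10 6 5 7)(8 13))^0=(13)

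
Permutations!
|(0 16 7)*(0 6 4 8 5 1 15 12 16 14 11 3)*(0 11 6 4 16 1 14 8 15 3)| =|(0 8 5 14 6 16 7 4 15 12 1 3 11)| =13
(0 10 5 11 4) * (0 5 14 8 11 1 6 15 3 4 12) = (0 10 14 8 11 12)(1 6 15 3 4 5) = [10, 6, 2, 4, 5, 1, 15, 7, 11, 9, 14, 12, 0, 13, 8, 3]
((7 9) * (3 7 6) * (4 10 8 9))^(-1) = (3 6 9 8 10 4 7)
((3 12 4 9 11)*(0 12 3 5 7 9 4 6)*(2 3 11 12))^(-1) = ((0 2 3 11 5 7 9 12 6))^(-1) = (0 6 12 9 7 5 11 3 2)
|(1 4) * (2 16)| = 2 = |(1 4)(2 16)|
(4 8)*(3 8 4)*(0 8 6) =(0 8 3 6) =[8, 1, 2, 6, 4, 5, 0, 7, 3]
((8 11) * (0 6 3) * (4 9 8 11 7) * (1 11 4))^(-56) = ((0 6 3)(1 11 4 9 8 7))^(-56) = (0 6 3)(1 8 4)(7 9 11)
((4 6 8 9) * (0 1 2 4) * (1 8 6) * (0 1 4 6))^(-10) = (0 9 2)(1 6 8)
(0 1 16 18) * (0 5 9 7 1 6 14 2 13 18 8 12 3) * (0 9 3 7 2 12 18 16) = [6, 0, 13, 9, 4, 3, 14, 1, 18, 2, 10, 11, 7, 16, 12, 15, 8, 17, 5] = (0 6 14 12 7 1)(2 13 16 8 18 5 3 9)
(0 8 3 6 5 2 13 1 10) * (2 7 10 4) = [8, 4, 13, 6, 2, 7, 5, 10, 3, 9, 0, 11, 12, 1] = (0 8 3 6 5 7 10)(1 4 2 13)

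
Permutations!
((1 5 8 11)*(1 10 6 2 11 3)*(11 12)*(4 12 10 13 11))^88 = ((1 5 8 3)(2 10 6)(4 12)(11 13))^88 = (13)(2 10 6)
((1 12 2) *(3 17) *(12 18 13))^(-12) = ((1 18 13 12 2)(3 17))^(-12) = (1 12 18 2 13)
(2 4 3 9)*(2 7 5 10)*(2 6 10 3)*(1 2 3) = (1 2 4 3 9 7 5)(6 10) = [0, 2, 4, 9, 3, 1, 10, 5, 8, 7, 6]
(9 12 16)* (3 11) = (3 11)(9 12 16) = [0, 1, 2, 11, 4, 5, 6, 7, 8, 12, 10, 3, 16, 13, 14, 15, 9]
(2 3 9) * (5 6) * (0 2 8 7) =(0 2 3 9 8 7)(5 6) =[2, 1, 3, 9, 4, 6, 5, 0, 7, 8]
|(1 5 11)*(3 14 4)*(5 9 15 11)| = 12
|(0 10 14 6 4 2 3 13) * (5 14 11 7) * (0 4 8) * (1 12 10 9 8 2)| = |(0 9 8)(1 12 10 11 7 5 14 6 2 3 13 4)| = 12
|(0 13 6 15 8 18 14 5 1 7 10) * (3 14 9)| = |(0 13 6 15 8 18 9 3 14 5 1 7 10)| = 13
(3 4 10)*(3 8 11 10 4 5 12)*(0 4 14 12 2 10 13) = (0 4 14 12 3 5 2 10 8 11 13) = [4, 1, 10, 5, 14, 2, 6, 7, 11, 9, 8, 13, 3, 0, 12]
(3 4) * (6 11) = (3 4)(6 11) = [0, 1, 2, 4, 3, 5, 11, 7, 8, 9, 10, 6]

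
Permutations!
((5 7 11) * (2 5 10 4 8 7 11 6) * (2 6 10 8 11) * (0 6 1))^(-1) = (0 1 6)(2 5)(4 10 7 8 11) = ((0 6 1)(2 5)(4 11 8 7 10))^(-1)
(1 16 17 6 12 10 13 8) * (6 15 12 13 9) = [0, 16, 2, 3, 4, 5, 13, 7, 1, 6, 9, 11, 10, 8, 14, 12, 17, 15] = (1 16 17 15 12 10 9 6 13 8)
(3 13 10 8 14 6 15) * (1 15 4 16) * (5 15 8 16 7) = (1 8 14 6 4 7 5 15 3 13 10 16) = [0, 8, 2, 13, 7, 15, 4, 5, 14, 9, 16, 11, 12, 10, 6, 3, 1]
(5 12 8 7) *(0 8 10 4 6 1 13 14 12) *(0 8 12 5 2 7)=(0 12 10 4 6 1 13 14 5 8)(2 7)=[12, 13, 7, 3, 6, 8, 1, 2, 0, 9, 4, 11, 10, 14, 5]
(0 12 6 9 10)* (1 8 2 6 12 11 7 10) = [11, 8, 6, 3, 4, 5, 9, 10, 2, 1, 0, 7, 12] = (12)(0 11 7 10)(1 8 2 6 9)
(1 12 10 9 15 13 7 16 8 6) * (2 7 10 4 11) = (1 12 4 11 2 7 16 8 6)(9 15 13 10) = [0, 12, 7, 3, 11, 5, 1, 16, 6, 15, 9, 2, 4, 10, 14, 13, 8]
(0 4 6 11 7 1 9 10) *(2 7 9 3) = (0 4 6 11 9 10)(1 3 2 7) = [4, 3, 7, 2, 6, 5, 11, 1, 8, 10, 0, 9]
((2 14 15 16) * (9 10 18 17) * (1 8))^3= ((1 8)(2 14 15 16)(9 10 18 17))^3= (1 8)(2 16 15 14)(9 17 18 10)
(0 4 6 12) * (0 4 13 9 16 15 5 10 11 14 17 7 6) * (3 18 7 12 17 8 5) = (0 13 9 16 15 3 18 7 6 17 12 4)(5 10 11 14 8) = [13, 1, 2, 18, 0, 10, 17, 6, 5, 16, 11, 14, 4, 9, 8, 3, 15, 12, 7]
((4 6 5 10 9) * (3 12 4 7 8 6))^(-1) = (3 4 12)(5 6 8 7 9 10)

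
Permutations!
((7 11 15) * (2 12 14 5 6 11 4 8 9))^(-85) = ((2 12 14 5 6 11 15 7 4 8 9))^(-85) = (2 5 15 8 12 6 7 9 14 11 4)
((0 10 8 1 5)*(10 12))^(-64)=((0 12 10 8 1 5))^(-64)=(0 10 1)(5 12 8)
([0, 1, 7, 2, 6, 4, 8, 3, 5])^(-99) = (4 6 8 5)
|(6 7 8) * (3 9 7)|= |(3 9 7 8 6)|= 5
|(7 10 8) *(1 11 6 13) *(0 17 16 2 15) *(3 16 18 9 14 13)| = 39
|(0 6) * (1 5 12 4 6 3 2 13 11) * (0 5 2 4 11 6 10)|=28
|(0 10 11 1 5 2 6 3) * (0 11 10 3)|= 7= |(0 3 11 1 5 2 6)|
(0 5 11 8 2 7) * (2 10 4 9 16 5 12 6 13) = [12, 1, 7, 3, 9, 11, 13, 0, 10, 16, 4, 8, 6, 2, 14, 15, 5] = (0 12 6 13 2 7)(4 9 16 5 11 8 10)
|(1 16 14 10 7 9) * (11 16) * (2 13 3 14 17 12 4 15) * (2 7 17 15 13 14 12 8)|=|(1 11 16 15 7 9)(2 14 10 17 8)(3 12 4 13)|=60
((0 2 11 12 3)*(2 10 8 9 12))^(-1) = (0 3 12 9 8 10)(2 11)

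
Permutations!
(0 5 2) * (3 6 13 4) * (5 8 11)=(0 8 11 5 2)(3 6 13 4)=[8, 1, 0, 6, 3, 2, 13, 7, 11, 9, 10, 5, 12, 4]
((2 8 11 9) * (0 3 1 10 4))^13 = ((0 3 1 10 4)(2 8 11 9))^13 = (0 10 3 4 1)(2 8 11 9)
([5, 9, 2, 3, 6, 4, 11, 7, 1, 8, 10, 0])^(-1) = [11, 8, 2, 3, 5, 0, 4, 7, 9, 1, 10, 6]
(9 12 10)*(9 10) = (9 12) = [0, 1, 2, 3, 4, 5, 6, 7, 8, 12, 10, 11, 9]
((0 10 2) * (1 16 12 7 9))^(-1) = ((0 10 2)(1 16 12 7 9))^(-1) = (0 2 10)(1 9 7 12 16)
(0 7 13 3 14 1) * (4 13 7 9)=[9, 0, 2, 14, 13, 5, 6, 7, 8, 4, 10, 11, 12, 3, 1]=(0 9 4 13 3 14 1)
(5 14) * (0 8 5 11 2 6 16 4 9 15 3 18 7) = (0 8 5 14 11 2 6 16 4 9 15 3 18 7) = [8, 1, 6, 18, 9, 14, 16, 0, 5, 15, 10, 2, 12, 13, 11, 3, 4, 17, 7]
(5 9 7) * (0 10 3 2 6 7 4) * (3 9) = (0 10 9 4)(2 6 7 5 3) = [10, 1, 6, 2, 0, 3, 7, 5, 8, 4, 9]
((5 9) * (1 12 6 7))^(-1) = ((1 12 6 7)(5 9))^(-1) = (1 7 6 12)(5 9)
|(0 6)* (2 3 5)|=6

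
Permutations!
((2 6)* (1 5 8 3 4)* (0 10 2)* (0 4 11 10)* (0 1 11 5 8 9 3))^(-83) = (0 1 8)(2 4 10 6 11)(3 5 9)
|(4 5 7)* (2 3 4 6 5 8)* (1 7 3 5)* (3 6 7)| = 7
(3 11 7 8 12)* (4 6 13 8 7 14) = (3 11 14 4 6 13 8 12) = [0, 1, 2, 11, 6, 5, 13, 7, 12, 9, 10, 14, 3, 8, 4]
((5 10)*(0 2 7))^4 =(10)(0 2 7)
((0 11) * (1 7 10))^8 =((0 11)(1 7 10))^8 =(11)(1 10 7)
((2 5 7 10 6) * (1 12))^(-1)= ((1 12)(2 5 7 10 6))^(-1)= (1 12)(2 6 10 7 5)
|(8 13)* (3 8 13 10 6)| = 4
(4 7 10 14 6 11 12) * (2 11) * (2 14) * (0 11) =(0 11 12 4 7 10 2)(6 14) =[11, 1, 0, 3, 7, 5, 14, 10, 8, 9, 2, 12, 4, 13, 6]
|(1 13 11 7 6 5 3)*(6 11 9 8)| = |(1 13 9 8 6 5 3)(7 11)| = 14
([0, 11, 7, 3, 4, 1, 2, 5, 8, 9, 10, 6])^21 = [0, 2, 1, 3, 4, 6, 5, 11, 8, 9, 10, 7]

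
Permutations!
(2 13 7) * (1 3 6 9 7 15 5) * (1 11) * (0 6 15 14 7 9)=(0 6)(1 3 15 5 11)(2 13 14 7)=[6, 3, 13, 15, 4, 11, 0, 2, 8, 9, 10, 1, 12, 14, 7, 5]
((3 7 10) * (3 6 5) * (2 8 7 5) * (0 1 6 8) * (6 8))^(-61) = (0 8 10 2 1 7 6)(3 5)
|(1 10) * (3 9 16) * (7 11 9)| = |(1 10)(3 7 11 9 16)| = 10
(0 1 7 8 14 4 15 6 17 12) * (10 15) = [1, 7, 2, 3, 10, 5, 17, 8, 14, 9, 15, 11, 0, 13, 4, 6, 16, 12] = (0 1 7 8 14 4 10 15 6 17 12)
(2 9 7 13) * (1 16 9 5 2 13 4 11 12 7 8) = (1 16 9 8)(2 5)(4 11 12 7) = [0, 16, 5, 3, 11, 2, 6, 4, 1, 8, 10, 12, 7, 13, 14, 15, 9]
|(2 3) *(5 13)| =2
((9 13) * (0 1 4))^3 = ((0 1 4)(9 13))^3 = (9 13)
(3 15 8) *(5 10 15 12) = (3 12 5 10 15 8) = [0, 1, 2, 12, 4, 10, 6, 7, 3, 9, 15, 11, 5, 13, 14, 8]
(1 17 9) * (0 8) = (0 8)(1 17 9) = [8, 17, 2, 3, 4, 5, 6, 7, 0, 1, 10, 11, 12, 13, 14, 15, 16, 9]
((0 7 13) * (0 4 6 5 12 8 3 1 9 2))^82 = (0 9 3 12 6 13)(1 8 5 4 7 2)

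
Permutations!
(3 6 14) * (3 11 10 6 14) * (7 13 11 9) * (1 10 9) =(1 10 6 3 14)(7 13 11 9) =[0, 10, 2, 14, 4, 5, 3, 13, 8, 7, 6, 9, 12, 11, 1]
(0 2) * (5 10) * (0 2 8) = (0 8)(5 10) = [8, 1, 2, 3, 4, 10, 6, 7, 0, 9, 5]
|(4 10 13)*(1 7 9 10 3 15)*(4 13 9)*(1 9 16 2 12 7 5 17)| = |(1 5 17)(2 12 7 4 3 15 9 10 16)| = 9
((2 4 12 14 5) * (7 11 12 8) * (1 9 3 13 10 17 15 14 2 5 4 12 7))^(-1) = (1 8 4 14 15 17 10 13 3 9)(2 12)(7 11)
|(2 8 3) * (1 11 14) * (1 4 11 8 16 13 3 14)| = 20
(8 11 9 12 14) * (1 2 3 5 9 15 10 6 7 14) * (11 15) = [0, 2, 3, 5, 4, 9, 7, 14, 15, 12, 6, 11, 1, 13, 8, 10] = (1 2 3 5 9 12)(6 7 14 8 15 10)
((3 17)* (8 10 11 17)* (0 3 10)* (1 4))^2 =((0 3 8)(1 4)(10 11 17))^2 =(0 8 3)(10 17 11)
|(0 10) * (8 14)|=2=|(0 10)(8 14)|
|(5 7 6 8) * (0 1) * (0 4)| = 12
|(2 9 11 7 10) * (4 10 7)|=5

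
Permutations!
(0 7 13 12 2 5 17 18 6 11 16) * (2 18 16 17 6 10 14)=(0 7 13 12 18 10 14 2 5 6 11 17 16)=[7, 1, 5, 3, 4, 6, 11, 13, 8, 9, 14, 17, 18, 12, 2, 15, 0, 16, 10]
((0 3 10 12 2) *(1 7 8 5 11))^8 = (0 12 3 2 10)(1 5 7 11 8)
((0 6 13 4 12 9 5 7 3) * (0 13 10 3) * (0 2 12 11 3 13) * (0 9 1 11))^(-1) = ((0 6 10 13 4)(1 11 3 9 5 7 2 12))^(-1) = (0 4 13 10 6)(1 12 2 7 5 9 3 11)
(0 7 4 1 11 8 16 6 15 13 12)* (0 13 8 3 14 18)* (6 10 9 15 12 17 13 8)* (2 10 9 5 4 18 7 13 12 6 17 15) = (0 13 15 17 12 8 16 9 2 10 5 4 1 11 3 14 7 18) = [13, 11, 10, 14, 1, 4, 6, 18, 16, 2, 5, 3, 8, 15, 7, 17, 9, 12, 0]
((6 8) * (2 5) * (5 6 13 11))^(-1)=((2 6 8 13 11 5))^(-1)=(2 5 11 13 8 6)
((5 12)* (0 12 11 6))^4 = ((0 12 5 11 6))^4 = (0 6 11 5 12)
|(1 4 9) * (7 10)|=6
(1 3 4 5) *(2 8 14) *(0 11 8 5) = (0 11 8 14 2 5 1 3 4) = [11, 3, 5, 4, 0, 1, 6, 7, 14, 9, 10, 8, 12, 13, 2]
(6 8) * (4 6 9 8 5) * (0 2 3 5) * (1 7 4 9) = [2, 7, 3, 5, 6, 9, 0, 4, 1, 8] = (0 2 3 5 9 8 1 7 4 6)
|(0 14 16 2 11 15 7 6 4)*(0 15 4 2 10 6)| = |(0 14 16 10 6 2 11 4 15 7)| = 10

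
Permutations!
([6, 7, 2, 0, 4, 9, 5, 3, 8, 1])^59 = [9, 0, 2, 5, 4, 7, 1, 6, 8, 3]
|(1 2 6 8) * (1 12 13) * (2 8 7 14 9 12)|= |(1 8 2 6 7 14 9 12 13)|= 9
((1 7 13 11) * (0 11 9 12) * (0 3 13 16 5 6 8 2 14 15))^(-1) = ((0 11 1 7 16 5 6 8 2 14 15)(3 13 9 12))^(-1) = (0 15 14 2 8 6 5 16 7 1 11)(3 12 9 13)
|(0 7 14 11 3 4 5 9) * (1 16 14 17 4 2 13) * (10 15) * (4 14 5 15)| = |(0 7 17 14 11 3 2 13 1 16 5 9)(4 15 10)| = 12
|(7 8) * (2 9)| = |(2 9)(7 8)| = 2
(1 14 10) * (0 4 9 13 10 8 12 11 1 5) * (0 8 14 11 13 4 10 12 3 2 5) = [10, 11, 5, 2, 9, 8, 6, 7, 3, 4, 0, 1, 13, 12, 14] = (14)(0 10)(1 11)(2 5 8 3)(4 9)(12 13)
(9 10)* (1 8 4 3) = (1 8 4 3)(9 10) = [0, 8, 2, 1, 3, 5, 6, 7, 4, 10, 9]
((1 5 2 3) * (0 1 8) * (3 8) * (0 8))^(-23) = (8)(0 1 5 2)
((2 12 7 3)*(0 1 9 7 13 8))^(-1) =(0 8 13 12 2 3 7 9 1)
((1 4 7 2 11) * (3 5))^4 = (1 11 2 7 4)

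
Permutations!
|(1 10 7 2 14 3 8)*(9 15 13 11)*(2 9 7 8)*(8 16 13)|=9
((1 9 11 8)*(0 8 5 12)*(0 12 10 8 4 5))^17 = ((12)(0 4 5 10 8 1 9 11))^17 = (12)(0 4 5 10 8 1 9 11)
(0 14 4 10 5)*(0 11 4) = (0 14)(4 10 5 11) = [14, 1, 2, 3, 10, 11, 6, 7, 8, 9, 5, 4, 12, 13, 0]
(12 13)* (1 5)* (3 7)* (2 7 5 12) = (1 12 13 2 7 3 5) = [0, 12, 7, 5, 4, 1, 6, 3, 8, 9, 10, 11, 13, 2]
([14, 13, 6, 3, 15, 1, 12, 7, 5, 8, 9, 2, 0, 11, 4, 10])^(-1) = [12, 5, 11, 3, 14, 8, 2, 7, 9, 10, 15, 13, 6, 1, 0, 4]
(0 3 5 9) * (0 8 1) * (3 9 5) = (0 9 8 1) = [9, 0, 2, 3, 4, 5, 6, 7, 1, 8]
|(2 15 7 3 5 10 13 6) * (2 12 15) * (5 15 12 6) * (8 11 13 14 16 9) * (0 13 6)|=30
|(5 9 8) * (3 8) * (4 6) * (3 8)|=6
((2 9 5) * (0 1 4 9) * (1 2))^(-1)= ((0 2)(1 4 9 5))^(-1)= (0 2)(1 5 9 4)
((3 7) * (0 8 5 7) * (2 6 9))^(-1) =((0 8 5 7 3)(2 6 9))^(-1) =(0 3 7 5 8)(2 9 6)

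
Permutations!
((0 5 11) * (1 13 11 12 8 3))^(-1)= ((0 5 12 8 3 1 13 11))^(-1)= (0 11 13 1 3 8 12 5)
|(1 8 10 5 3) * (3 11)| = |(1 8 10 5 11 3)| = 6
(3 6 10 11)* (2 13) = (2 13)(3 6 10 11) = [0, 1, 13, 6, 4, 5, 10, 7, 8, 9, 11, 3, 12, 2]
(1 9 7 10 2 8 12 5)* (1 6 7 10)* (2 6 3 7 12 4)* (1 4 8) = (1 9 10 6 12 5 3 7 4 2) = [0, 9, 1, 7, 2, 3, 12, 4, 8, 10, 6, 11, 5]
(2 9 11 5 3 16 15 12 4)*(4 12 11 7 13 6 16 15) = (2 9 7 13 6 16 4)(3 15 11 5) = [0, 1, 9, 15, 2, 3, 16, 13, 8, 7, 10, 5, 12, 6, 14, 11, 4]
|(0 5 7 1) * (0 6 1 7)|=|(7)(0 5)(1 6)|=2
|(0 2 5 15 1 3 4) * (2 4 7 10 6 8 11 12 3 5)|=|(0 4)(1 5 15)(3 7 10 6 8 11 12)|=42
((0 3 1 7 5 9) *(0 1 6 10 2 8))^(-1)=((0 3 6 10 2 8)(1 7 5 9))^(-1)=(0 8 2 10 6 3)(1 9 5 7)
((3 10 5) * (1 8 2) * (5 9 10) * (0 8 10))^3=((0 8 2 1 10 9)(3 5))^3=(0 1)(2 9)(3 5)(8 10)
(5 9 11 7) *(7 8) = (5 9 11 8 7) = [0, 1, 2, 3, 4, 9, 6, 5, 7, 11, 10, 8]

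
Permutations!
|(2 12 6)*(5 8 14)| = 3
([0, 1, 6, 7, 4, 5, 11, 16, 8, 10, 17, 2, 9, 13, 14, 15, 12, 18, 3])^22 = (2 6 11)(3 17 9 16)(7 18 10 12)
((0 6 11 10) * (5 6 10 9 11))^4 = (11)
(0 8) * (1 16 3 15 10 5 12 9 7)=(0 8)(1 16 3 15 10 5 12 9 7)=[8, 16, 2, 15, 4, 12, 6, 1, 0, 7, 5, 11, 9, 13, 14, 10, 3]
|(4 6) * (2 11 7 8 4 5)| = 7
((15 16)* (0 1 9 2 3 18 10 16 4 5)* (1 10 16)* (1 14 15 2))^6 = (2 18)(3 16)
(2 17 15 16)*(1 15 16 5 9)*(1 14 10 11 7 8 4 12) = (1 15 5 9 14 10 11 7 8 4 12)(2 17 16) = [0, 15, 17, 3, 12, 9, 6, 8, 4, 14, 11, 7, 1, 13, 10, 5, 2, 16]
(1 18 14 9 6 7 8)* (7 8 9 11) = [0, 18, 2, 3, 4, 5, 8, 9, 1, 6, 10, 7, 12, 13, 11, 15, 16, 17, 14] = (1 18 14 11 7 9 6 8)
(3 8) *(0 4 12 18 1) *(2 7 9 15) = (0 4 12 18 1)(2 7 9 15)(3 8) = [4, 0, 7, 8, 12, 5, 6, 9, 3, 15, 10, 11, 18, 13, 14, 2, 16, 17, 1]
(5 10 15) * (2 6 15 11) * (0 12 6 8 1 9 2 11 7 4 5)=(0 12 6 15)(1 9 2 8)(4 5 10 7)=[12, 9, 8, 3, 5, 10, 15, 4, 1, 2, 7, 11, 6, 13, 14, 0]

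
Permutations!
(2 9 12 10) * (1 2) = (1 2 9 12 10) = [0, 2, 9, 3, 4, 5, 6, 7, 8, 12, 1, 11, 10]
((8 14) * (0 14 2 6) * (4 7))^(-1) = (0 6 2 8 14)(4 7) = ((0 14 8 2 6)(4 7))^(-1)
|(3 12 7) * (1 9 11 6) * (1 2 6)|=|(1 9 11)(2 6)(3 12 7)|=6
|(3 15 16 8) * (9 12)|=|(3 15 16 8)(9 12)|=4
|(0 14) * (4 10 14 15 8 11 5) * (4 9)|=|(0 15 8 11 5 9 4 10 14)|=9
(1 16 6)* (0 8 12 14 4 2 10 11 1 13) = (0 8 12 14 4 2 10 11 1 16 6 13) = [8, 16, 10, 3, 2, 5, 13, 7, 12, 9, 11, 1, 14, 0, 4, 15, 6]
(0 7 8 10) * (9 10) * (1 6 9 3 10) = (0 7 8 3 10)(1 6 9) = [7, 6, 2, 10, 4, 5, 9, 8, 3, 1, 0]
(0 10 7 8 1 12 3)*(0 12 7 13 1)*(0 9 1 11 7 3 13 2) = (0 10 2)(1 3 12 13 11 7 8 9) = [10, 3, 0, 12, 4, 5, 6, 8, 9, 1, 2, 7, 13, 11]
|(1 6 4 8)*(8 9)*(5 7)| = |(1 6 4 9 8)(5 7)| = 10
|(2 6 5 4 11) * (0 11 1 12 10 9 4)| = |(0 11 2 6 5)(1 12 10 9 4)| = 5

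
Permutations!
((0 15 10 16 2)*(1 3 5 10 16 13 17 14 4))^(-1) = ((0 15 16 2)(1 3 5 10 13 17 14 4))^(-1) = (0 2 16 15)(1 4 14 17 13 10 5 3)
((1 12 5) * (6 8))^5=((1 12 5)(6 8))^5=(1 5 12)(6 8)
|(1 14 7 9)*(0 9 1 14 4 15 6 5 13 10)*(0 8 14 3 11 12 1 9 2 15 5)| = |(0 2 15 6)(1 4 5 13 10 8 14 7 9 3 11 12)| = 12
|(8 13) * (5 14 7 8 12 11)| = 7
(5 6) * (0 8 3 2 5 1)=(0 8 3 2 5 6 1)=[8, 0, 5, 2, 4, 6, 1, 7, 3]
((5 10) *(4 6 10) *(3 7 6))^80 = ((3 7 6 10 5 4))^80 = (3 6 5)(4 7 10)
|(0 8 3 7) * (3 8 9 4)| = 5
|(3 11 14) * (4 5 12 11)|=6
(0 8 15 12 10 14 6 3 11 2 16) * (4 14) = (0 8 15 12 10 4 14 6 3 11 2 16) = [8, 1, 16, 11, 14, 5, 3, 7, 15, 9, 4, 2, 10, 13, 6, 12, 0]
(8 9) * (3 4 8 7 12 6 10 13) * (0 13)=(0 13 3 4 8 9 7 12 6 10)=[13, 1, 2, 4, 8, 5, 10, 12, 9, 7, 0, 11, 6, 3]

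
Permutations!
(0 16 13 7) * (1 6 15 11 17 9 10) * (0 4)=(0 16 13 7 4)(1 6 15 11 17 9 10)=[16, 6, 2, 3, 0, 5, 15, 4, 8, 10, 1, 17, 12, 7, 14, 11, 13, 9]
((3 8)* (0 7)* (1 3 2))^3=(0 7)(1 2 8 3)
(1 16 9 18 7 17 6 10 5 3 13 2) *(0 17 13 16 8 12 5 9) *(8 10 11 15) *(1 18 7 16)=(0 17 6 11 15 8 12 5 3 1 10 9 7 13 2 18 16)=[17, 10, 18, 1, 4, 3, 11, 13, 12, 7, 9, 15, 5, 2, 14, 8, 0, 6, 16]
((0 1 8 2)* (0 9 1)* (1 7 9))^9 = ((1 8 2)(7 9))^9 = (7 9)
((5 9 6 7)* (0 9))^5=(9)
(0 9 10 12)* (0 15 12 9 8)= (0 8)(9 10)(12 15)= [8, 1, 2, 3, 4, 5, 6, 7, 0, 10, 9, 11, 15, 13, 14, 12]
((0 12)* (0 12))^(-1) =((12))^(-1) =(12)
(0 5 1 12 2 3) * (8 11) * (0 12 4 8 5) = [0, 4, 3, 12, 8, 1, 6, 7, 11, 9, 10, 5, 2] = (1 4 8 11 5)(2 3 12)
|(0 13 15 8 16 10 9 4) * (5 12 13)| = |(0 5 12 13 15 8 16 10 9 4)| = 10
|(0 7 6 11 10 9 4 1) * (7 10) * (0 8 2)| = 21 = |(0 10 9 4 1 8 2)(6 11 7)|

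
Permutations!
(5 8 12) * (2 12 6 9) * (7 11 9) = [0, 1, 12, 3, 4, 8, 7, 11, 6, 2, 10, 9, 5] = (2 12 5 8 6 7 11 9)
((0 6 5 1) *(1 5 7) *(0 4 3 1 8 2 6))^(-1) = (1 3 4)(2 8 7 6) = ((1 4 3)(2 6 7 8))^(-1)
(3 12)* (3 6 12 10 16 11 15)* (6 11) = [0, 1, 2, 10, 4, 5, 12, 7, 8, 9, 16, 15, 11, 13, 14, 3, 6] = (3 10 16 6 12 11 15)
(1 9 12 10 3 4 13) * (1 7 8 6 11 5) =(1 9 12 10 3 4 13 7 8 6 11 5) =[0, 9, 2, 4, 13, 1, 11, 8, 6, 12, 3, 5, 10, 7]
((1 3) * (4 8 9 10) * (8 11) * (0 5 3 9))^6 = (0 4 1)(3 8 10)(5 11 9)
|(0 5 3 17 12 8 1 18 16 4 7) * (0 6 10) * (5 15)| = 14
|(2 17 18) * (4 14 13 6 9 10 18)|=|(2 17 4 14 13 6 9 10 18)|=9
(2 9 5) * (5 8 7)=[0, 1, 9, 3, 4, 2, 6, 5, 7, 8]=(2 9 8 7 5)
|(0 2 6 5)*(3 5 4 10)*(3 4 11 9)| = 14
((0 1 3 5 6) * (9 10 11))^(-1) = ((0 1 3 5 6)(9 10 11))^(-1) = (0 6 5 3 1)(9 11 10)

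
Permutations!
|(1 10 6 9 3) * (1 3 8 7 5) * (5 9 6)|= 3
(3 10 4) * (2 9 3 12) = (2 9 3 10 4 12) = [0, 1, 9, 10, 12, 5, 6, 7, 8, 3, 4, 11, 2]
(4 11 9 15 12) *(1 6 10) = (1 6 10)(4 11 9 15 12) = [0, 6, 2, 3, 11, 5, 10, 7, 8, 15, 1, 9, 4, 13, 14, 12]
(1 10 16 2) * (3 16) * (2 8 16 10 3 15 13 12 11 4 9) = (1 3 10 15 13 12 11 4 9 2)(8 16) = [0, 3, 1, 10, 9, 5, 6, 7, 16, 2, 15, 4, 11, 12, 14, 13, 8]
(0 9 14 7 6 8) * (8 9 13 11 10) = (0 13 11 10 8)(6 9 14 7) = [13, 1, 2, 3, 4, 5, 9, 6, 0, 14, 8, 10, 12, 11, 7]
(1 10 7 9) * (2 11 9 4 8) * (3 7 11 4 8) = [0, 10, 4, 7, 3, 5, 6, 8, 2, 1, 11, 9] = (1 10 11 9)(2 4 3 7 8)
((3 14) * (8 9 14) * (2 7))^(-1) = (2 7)(3 14 9 8)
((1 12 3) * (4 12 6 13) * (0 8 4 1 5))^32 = ((0 8 4 12 3 5)(1 6 13))^32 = (0 4 3)(1 13 6)(5 8 12)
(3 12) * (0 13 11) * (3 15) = (0 13 11)(3 12 15) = [13, 1, 2, 12, 4, 5, 6, 7, 8, 9, 10, 0, 15, 11, 14, 3]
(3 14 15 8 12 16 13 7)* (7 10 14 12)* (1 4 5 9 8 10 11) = (1 4 5 9 8 7 3 12 16 13 11)(10 14 15) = [0, 4, 2, 12, 5, 9, 6, 3, 7, 8, 14, 1, 16, 11, 15, 10, 13]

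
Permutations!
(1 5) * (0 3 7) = (0 3 7)(1 5) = [3, 5, 2, 7, 4, 1, 6, 0]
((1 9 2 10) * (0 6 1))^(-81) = (0 9)(1 10)(2 6)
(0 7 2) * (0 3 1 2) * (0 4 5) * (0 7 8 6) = (0 8 6)(1 2 3)(4 5 7) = [8, 2, 3, 1, 5, 7, 0, 4, 6]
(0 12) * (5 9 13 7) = (0 12)(5 9 13 7) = [12, 1, 2, 3, 4, 9, 6, 5, 8, 13, 10, 11, 0, 7]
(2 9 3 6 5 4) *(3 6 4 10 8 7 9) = (2 3 4)(5 10 8 7 9 6) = [0, 1, 3, 4, 2, 10, 5, 9, 7, 6, 8]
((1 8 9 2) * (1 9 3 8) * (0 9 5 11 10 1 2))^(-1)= (0 9)(1 10 11 5 2)(3 8)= ((0 9)(1 2 5 11 10)(3 8))^(-1)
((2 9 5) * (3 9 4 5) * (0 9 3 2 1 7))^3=(0 4 7 2 1 9 5)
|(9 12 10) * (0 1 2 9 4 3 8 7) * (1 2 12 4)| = |(0 2 9 4 3 8 7)(1 12 10)| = 21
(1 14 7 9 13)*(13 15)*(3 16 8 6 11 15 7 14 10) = (1 10 3 16 8 6 11 15 13)(7 9) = [0, 10, 2, 16, 4, 5, 11, 9, 6, 7, 3, 15, 12, 1, 14, 13, 8]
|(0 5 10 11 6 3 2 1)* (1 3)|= 6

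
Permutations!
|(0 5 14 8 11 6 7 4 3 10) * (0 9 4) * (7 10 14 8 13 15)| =|(0 5 8 11 6 10 9 4 3 14 13 15 7)| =13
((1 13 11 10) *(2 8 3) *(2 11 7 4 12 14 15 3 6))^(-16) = (1 12 11 7 15)(2 6 8)(3 13 14 10 4)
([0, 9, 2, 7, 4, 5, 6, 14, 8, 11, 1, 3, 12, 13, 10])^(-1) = (1 10 14 7 3 11 9)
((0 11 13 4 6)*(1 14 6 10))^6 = (0 14 10 13)(1 4 11 6)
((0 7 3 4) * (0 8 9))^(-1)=(0 9 8 4 3 7)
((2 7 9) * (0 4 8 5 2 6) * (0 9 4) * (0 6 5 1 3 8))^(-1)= (0 4 7 2 5 9 6)(1 8 3)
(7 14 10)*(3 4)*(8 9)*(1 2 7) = (1 2 7 14 10)(3 4)(8 9) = [0, 2, 7, 4, 3, 5, 6, 14, 9, 8, 1, 11, 12, 13, 10]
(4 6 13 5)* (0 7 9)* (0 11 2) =(0 7 9 11 2)(4 6 13 5) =[7, 1, 0, 3, 6, 4, 13, 9, 8, 11, 10, 2, 12, 5]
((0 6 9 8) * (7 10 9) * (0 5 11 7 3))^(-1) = (0 3 6)(5 8 9 10 7 11)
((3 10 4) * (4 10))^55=((10)(3 4))^55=(10)(3 4)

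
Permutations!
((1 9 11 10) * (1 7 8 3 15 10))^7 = ((1 9 11)(3 15 10 7 8))^7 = (1 9 11)(3 10 8 15 7)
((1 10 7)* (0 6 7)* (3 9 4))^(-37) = (0 1 6 10 7)(3 4 9)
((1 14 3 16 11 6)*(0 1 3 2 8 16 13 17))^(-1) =(0 17 13 3 6 11 16 8 2 14 1)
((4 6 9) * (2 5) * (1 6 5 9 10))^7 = (1 6 10)(2 5 4 9)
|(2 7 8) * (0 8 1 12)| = 6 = |(0 8 2 7 1 12)|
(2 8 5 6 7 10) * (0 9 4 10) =(0 9 4 10 2 8 5 6 7) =[9, 1, 8, 3, 10, 6, 7, 0, 5, 4, 2]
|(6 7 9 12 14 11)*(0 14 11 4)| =|(0 14 4)(6 7 9 12 11)| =15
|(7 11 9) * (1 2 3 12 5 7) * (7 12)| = 6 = |(1 2 3 7 11 9)(5 12)|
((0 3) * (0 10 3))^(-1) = ((3 10))^(-1) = (3 10)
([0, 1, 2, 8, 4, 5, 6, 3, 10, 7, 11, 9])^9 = (3 11)(7 10)(8 9)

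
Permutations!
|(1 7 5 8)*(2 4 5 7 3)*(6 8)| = 7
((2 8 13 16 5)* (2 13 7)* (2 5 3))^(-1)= (2 3 16 13 5 7 8)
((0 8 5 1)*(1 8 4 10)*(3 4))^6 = (0 3 4 10 1)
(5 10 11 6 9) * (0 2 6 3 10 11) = [2, 1, 6, 10, 4, 11, 9, 7, 8, 5, 0, 3] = (0 2 6 9 5 11 3 10)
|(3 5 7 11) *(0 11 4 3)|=4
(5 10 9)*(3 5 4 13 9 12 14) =(3 5 10 12 14)(4 13 9) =[0, 1, 2, 5, 13, 10, 6, 7, 8, 4, 12, 11, 14, 9, 3]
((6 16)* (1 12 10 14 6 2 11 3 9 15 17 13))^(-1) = ((1 12 10 14 6 16 2 11 3 9 15 17 13))^(-1) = (1 13 17 15 9 3 11 2 16 6 14 10 12)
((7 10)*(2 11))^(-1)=((2 11)(7 10))^(-1)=(2 11)(7 10)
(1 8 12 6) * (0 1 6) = (0 1 8 12) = [1, 8, 2, 3, 4, 5, 6, 7, 12, 9, 10, 11, 0]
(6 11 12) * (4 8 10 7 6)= (4 8 10 7 6 11 12)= [0, 1, 2, 3, 8, 5, 11, 6, 10, 9, 7, 12, 4]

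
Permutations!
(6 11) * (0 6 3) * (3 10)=(0 6 11 10 3)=[6, 1, 2, 0, 4, 5, 11, 7, 8, 9, 3, 10]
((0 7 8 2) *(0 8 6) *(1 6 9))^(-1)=(0 6 1 9 7)(2 8)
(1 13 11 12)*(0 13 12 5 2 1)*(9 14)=[13, 12, 1, 3, 4, 2, 6, 7, 8, 14, 10, 5, 0, 11, 9]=(0 13 11 5 2 1 12)(9 14)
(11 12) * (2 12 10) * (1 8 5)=[0, 8, 12, 3, 4, 1, 6, 7, 5, 9, 2, 10, 11]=(1 8 5)(2 12 11 10)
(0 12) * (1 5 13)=(0 12)(1 5 13)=[12, 5, 2, 3, 4, 13, 6, 7, 8, 9, 10, 11, 0, 1]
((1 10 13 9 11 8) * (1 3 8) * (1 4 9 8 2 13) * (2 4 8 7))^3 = ((1 10)(2 13 7)(3 4 9 11 8))^3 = (13)(1 10)(3 11 4 8 9)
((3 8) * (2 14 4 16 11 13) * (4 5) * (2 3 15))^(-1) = (2 15 8 3 13 11 16 4 5 14)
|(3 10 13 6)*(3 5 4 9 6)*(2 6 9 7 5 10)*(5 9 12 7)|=30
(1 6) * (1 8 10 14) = (1 6 8 10 14) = [0, 6, 2, 3, 4, 5, 8, 7, 10, 9, 14, 11, 12, 13, 1]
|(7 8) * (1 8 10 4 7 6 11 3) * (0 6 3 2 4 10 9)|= 21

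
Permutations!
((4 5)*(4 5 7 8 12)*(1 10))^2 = ((1 10)(4 7 8 12))^2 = (4 8)(7 12)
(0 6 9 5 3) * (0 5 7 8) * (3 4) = [6, 1, 2, 5, 3, 4, 9, 8, 0, 7] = (0 6 9 7 8)(3 5 4)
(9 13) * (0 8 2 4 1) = [8, 0, 4, 3, 1, 5, 6, 7, 2, 13, 10, 11, 12, 9] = (0 8 2 4 1)(9 13)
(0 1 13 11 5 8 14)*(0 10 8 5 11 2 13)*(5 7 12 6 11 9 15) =(0 1)(2 13)(5 7 12 6 11 9 15)(8 14 10) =[1, 0, 13, 3, 4, 7, 11, 12, 14, 15, 8, 9, 6, 2, 10, 5]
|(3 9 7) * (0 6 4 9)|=|(0 6 4 9 7 3)|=6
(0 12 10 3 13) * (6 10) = [12, 1, 2, 13, 4, 5, 10, 7, 8, 9, 3, 11, 6, 0] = (0 12 6 10 3 13)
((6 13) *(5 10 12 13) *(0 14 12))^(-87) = (0 6 14 5 12 10 13)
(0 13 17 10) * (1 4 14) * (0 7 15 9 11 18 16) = (0 13 17 10 7 15 9 11 18 16)(1 4 14) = [13, 4, 2, 3, 14, 5, 6, 15, 8, 11, 7, 18, 12, 17, 1, 9, 0, 10, 16]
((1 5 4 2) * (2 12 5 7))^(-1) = ((1 7 2)(4 12 5))^(-1) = (1 2 7)(4 5 12)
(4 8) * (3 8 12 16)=(3 8 4 12 16)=[0, 1, 2, 8, 12, 5, 6, 7, 4, 9, 10, 11, 16, 13, 14, 15, 3]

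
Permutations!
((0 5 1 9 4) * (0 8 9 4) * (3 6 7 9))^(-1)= (0 9 7 6 3 8 4 1 5)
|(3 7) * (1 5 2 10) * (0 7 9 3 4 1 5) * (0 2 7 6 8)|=6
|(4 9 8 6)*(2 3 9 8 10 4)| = |(2 3 9 10 4 8 6)| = 7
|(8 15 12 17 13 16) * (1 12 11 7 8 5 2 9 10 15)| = |(1 12 17 13 16 5 2 9 10 15 11 7 8)| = 13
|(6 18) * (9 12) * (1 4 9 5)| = |(1 4 9 12 5)(6 18)| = 10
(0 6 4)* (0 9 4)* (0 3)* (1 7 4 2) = [6, 7, 1, 0, 9, 5, 3, 4, 8, 2] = (0 6 3)(1 7 4 9 2)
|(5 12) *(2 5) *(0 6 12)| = 5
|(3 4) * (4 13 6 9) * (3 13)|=4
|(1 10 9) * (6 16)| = 6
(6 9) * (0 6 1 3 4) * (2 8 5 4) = (0 6 9 1 3 2 8 5 4) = [6, 3, 8, 2, 0, 4, 9, 7, 5, 1]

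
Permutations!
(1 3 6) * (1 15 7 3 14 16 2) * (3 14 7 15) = [0, 7, 1, 6, 4, 5, 3, 14, 8, 9, 10, 11, 12, 13, 16, 15, 2] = (1 7 14 16 2)(3 6)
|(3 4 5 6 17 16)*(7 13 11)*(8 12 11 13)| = 12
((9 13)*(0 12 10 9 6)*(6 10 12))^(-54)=(13)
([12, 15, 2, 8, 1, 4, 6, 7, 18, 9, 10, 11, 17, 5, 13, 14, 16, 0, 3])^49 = (0 12 17)(1 15 14 13 5 4)(3 8 18)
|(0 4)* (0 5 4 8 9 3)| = 4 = |(0 8 9 3)(4 5)|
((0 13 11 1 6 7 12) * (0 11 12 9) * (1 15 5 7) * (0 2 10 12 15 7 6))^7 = ((0 13 15 5 6 1)(2 10 12 11 7 9))^7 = (0 13 15 5 6 1)(2 10 12 11 7 9)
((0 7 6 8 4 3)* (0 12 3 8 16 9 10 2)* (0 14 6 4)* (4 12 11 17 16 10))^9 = (0 8 4 9 16 17 11 3 12 7)(2 14 6 10)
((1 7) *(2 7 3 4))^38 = (1 2 3 7 4)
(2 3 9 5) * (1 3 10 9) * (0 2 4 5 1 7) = (0 2 10 9 1 3 7)(4 5) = [2, 3, 10, 7, 5, 4, 6, 0, 8, 1, 9]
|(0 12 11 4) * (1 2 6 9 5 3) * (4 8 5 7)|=|(0 12 11 8 5 3 1 2 6 9 7 4)|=12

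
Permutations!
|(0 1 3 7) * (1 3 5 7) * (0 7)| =|(7)(0 3 1 5)| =4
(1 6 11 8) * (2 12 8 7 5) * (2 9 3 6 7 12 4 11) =(1 7 5 9 3 6 2 4 11 12 8) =[0, 7, 4, 6, 11, 9, 2, 5, 1, 3, 10, 12, 8]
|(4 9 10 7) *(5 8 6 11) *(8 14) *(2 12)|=|(2 12)(4 9 10 7)(5 14 8 6 11)|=20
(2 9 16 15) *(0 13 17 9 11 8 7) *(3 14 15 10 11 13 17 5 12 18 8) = [17, 1, 13, 14, 4, 12, 6, 0, 7, 16, 11, 3, 18, 5, 15, 2, 10, 9, 8] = (0 17 9 16 10 11 3 14 15 2 13 5 12 18 8 7)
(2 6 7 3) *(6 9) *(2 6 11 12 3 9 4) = [0, 1, 4, 6, 2, 5, 7, 9, 8, 11, 10, 12, 3] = (2 4)(3 6 7 9 11 12)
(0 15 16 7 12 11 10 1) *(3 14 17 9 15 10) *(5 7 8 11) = (0 10 1)(3 14 17 9 15 16 8 11)(5 7 12) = [10, 0, 2, 14, 4, 7, 6, 12, 11, 15, 1, 3, 5, 13, 17, 16, 8, 9]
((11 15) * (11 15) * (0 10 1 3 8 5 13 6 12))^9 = ((15)(0 10 1 3 8 5 13 6 12))^9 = (15)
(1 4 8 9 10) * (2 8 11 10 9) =[0, 4, 8, 3, 11, 5, 6, 7, 2, 9, 1, 10] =(1 4 11 10)(2 8)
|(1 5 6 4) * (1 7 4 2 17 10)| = |(1 5 6 2 17 10)(4 7)| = 6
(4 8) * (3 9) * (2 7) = (2 7)(3 9)(4 8) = [0, 1, 7, 9, 8, 5, 6, 2, 4, 3]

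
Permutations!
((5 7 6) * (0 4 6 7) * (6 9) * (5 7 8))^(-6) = (0 4 9 6 7 8 5) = ((0 4 9 6 7 8 5))^(-6)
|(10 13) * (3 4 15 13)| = 5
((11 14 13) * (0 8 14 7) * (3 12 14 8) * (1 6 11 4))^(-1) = ((0 3 12 14 13 4 1 6 11 7))^(-1) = (0 7 11 6 1 4 13 14 12 3)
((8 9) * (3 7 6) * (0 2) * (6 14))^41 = (0 2)(3 7 14 6)(8 9)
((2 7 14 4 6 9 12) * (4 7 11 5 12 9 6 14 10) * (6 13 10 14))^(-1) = (2 12 5 11)(4 10 13 6)(7 14)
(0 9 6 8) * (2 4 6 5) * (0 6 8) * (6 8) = (0 9 5 2 4 6) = [9, 1, 4, 3, 6, 2, 0, 7, 8, 5]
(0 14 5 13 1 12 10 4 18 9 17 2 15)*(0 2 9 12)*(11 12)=[14, 0, 15, 3, 18, 13, 6, 7, 8, 17, 4, 12, 10, 1, 5, 2, 16, 9, 11]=(0 14 5 13 1)(2 15)(4 18 11 12 10)(9 17)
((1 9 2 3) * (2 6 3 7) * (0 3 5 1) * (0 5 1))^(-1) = (0 5 3)(1 6 9)(2 7)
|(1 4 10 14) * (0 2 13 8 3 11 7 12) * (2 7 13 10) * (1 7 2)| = 12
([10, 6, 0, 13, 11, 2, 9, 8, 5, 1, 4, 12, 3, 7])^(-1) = [2, 9, 5, 12, 10, 8, 1, 13, 7, 6, 0, 4, 11, 3]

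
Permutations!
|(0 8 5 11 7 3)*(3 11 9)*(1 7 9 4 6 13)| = 11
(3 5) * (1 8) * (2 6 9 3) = (1 8)(2 6 9 3 5) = [0, 8, 6, 5, 4, 2, 9, 7, 1, 3]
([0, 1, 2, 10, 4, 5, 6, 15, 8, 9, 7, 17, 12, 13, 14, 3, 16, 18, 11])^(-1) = [0, 1, 2, 15, 4, 5, 6, 10, 8, 9, 3, 18, 12, 13, 14, 7, 16, 11, 17]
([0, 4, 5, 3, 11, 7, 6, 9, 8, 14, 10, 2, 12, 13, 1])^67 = [0, 2, 9, 3, 5, 14, 6, 1, 8, 4, 10, 7, 12, 13, 11]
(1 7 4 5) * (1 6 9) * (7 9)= [0, 9, 2, 3, 5, 6, 7, 4, 8, 1]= (1 9)(4 5 6 7)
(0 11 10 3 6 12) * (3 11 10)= (0 10 11 3 6 12)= [10, 1, 2, 6, 4, 5, 12, 7, 8, 9, 11, 3, 0]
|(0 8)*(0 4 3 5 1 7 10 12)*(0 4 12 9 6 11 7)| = |(0 8 12 4 3 5 1)(6 11 7 10 9)| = 35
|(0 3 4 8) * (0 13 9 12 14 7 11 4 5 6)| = 8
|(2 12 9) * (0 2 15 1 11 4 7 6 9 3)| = 28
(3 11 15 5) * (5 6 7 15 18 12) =(3 11 18 12 5)(6 7 15) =[0, 1, 2, 11, 4, 3, 7, 15, 8, 9, 10, 18, 5, 13, 14, 6, 16, 17, 12]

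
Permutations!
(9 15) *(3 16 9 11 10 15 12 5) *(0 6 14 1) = (0 6 14 1)(3 16 9 12 5)(10 15 11) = [6, 0, 2, 16, 4, 3, 14, 7, 8, 12, 15, 10, 5, 13, 1, 11, 9]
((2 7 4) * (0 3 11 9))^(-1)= ((0 3 11 9)(2 7 4))^(-1)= (0 9 11 3)(2 4 7)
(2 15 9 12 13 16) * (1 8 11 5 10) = [0, 8, 15, 3, 4, 10, 6, 7, 11, 12, 1, 5, 13, 16, 14, 9, 2] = (1 8 11 5 10)(2 15 9 12 13 16)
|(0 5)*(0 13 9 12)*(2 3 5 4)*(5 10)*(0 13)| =6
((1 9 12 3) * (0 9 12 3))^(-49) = (0 9 3 1 12)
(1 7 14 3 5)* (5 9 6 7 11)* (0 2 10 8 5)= (0 2 10 8 5 1 11)(3 9 6 7 14)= [2, 11, 10, 9, 4, 1, 7, 14, 5, 6, 8, 0, 12, 13, 3]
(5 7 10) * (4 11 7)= [0, 1, 2, 3, 11, 4, 6, 10, 8, 9, 5, 7]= (4 11 7 10 5)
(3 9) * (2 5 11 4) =(2 5 11 4)(3 9) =[0, 1, 5, 9, 2, 11, 6, 7, 8, 3, 10, 4]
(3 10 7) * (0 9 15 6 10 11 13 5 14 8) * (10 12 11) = (0 9 15 6 12 11 13 5 14 8)(3 10 7) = [9, 1, 2, 10, 4, 14, 12, 3, 0, 15, 7, 13, 11, 5, 8, 6]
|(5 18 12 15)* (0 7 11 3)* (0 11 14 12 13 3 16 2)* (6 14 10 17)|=|(0 7 10 17 6 14 12 15 5 18 13 3 11 16 2)|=15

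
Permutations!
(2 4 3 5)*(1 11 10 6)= (1 11 10 6)(2 4 3 5)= [0, 11, 4, 5, 3, 2, 1, 7, 8, 9, 6, 10]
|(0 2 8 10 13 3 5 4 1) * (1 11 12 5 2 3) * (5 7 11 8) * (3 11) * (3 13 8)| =12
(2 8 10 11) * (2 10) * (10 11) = [0, 1, 8, 3, 4, 5, 6, 7, 2, 9, 10, 11] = (11)(2 8)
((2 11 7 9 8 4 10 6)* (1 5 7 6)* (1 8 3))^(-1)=(1 3 9 7 5)(2 6 11)(4 8 10)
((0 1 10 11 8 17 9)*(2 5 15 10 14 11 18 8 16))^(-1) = (0 9 17 8 18 10 15 5 2 16 11 14 1)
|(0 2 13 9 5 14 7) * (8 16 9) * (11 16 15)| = 11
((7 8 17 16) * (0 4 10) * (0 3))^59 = (0 3 10 4)(7 16 17 8)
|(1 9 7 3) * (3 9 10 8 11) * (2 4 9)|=20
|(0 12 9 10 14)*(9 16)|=|(0 12 16 9 10 14)|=6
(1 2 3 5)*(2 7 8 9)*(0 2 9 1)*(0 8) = (9)(0 2 3 5 8 1 7) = [2, 7, 3, 5, 4, 8, 6, 0, 1, 9]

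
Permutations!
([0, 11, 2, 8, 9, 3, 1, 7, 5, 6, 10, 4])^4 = (1 6 9 4 11)(3 8 5)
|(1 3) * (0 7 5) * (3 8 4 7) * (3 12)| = |(0 12 3 1 8 4 7 5)| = 8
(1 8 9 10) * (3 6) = (1 8 9 10)(3 6) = [0, 8, 2, 6, 4, 5, 3, 7, 9, 10, 1]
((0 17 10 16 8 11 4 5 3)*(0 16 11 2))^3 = (0 11 3 2 10 5 8 17 4 16)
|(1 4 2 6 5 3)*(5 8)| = 7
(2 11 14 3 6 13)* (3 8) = [0, 1, 11, 6, 4, 5, 13, 7, 3, 9, 10, 14, 12, 2, 8] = (2 11 14 8 3 6 13)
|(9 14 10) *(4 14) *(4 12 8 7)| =|(4 14 10 9 12 8 7)| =7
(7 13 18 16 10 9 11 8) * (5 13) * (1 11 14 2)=(1 11 8 7 5 13 18 16 10 9 14 2)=[0, 11, 1, 3, 4, 13, 6, 5, 7, 14, 9, 8, 12, 18, 2, 15, 10, 17, 16]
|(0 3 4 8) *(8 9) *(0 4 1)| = |(0 3 1)(4 9 8)| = 3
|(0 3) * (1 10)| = 2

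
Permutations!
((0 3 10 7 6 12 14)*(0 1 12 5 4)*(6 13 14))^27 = ((0 3 10 7 13 14 1 12 6 5 4))^27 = (0 14 4 13 5 7 6 10 12 3 1)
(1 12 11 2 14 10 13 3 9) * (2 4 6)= [0, 12, 14, 9, 6, 5, 2, 7, 8, 1, 13, 4, 11, 3, 10]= (1 12 11 4 6 2 14 10 13 3 9)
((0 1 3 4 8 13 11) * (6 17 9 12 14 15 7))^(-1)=(0 11 13 8 4 3 1)(6 7 15 14 12 9 17)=((0 1 3 4 8 13 11)(6 17 9 12 14 15 7))^(-1)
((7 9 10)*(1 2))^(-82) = ((1 2)(7 9 10))^(-82) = (7 10 9)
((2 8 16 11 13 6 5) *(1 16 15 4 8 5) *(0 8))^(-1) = ((0 8 15 4)(1 16 11 13 6)(2 5))^(-1) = (0 4 15 8)(1 6 13 11 16)(2 5)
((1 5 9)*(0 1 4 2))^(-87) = ((0 1 5 9 4 2))^(-87) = (0 9)(1 4)(2 5)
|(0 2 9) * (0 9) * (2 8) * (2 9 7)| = 5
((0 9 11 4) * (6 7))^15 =(0 4 11 9)(6 7)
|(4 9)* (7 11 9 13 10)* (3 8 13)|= 8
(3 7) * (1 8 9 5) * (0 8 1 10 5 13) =[8, 1, 2, 7, 4, 10, 6, 3, 9, 13, 5, 11, 12, 0] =(0 8 9 13)(3 7)(5 10)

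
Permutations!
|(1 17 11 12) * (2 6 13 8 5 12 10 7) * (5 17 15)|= |(1 15 5 12)(2 6 13 8 17 11 10 7)|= 8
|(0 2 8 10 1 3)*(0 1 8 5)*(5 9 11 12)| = 6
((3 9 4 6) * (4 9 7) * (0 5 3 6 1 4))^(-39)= ((9)(0 5 3 7)(1 4))^(-39)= (9)(0 5 3 7)(1 4)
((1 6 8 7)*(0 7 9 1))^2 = (1 8)(6 9)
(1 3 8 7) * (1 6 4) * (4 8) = (1 3 4)(6 8 7) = [0, 3, 2, 4, 1, 5, 8, 6, 7]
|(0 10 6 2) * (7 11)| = |(0 10 6 2)(7 11)| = 4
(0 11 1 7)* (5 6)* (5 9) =(0 11 1 7)(5 6 9) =[11, 7, 2, 3, 4, 6, 9, 0, 8, 5, 10, 1]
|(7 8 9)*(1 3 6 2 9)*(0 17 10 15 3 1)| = 10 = |(0 17 10 15 3 6 2 9 7 8)|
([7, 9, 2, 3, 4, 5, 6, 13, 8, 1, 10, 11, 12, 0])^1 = (0 7 13)(1 9)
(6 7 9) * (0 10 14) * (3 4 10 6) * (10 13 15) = (0 6 7 9 3 4 13 15 10 14) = [6, 1, 2, 4, 13, 5, 7, 9, 8, 3, 14, 11, 12, 15, 0, 10]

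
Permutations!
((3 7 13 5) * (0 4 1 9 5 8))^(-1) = (0 8 13 7 3 5 9 1 4)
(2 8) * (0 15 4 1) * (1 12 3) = (0 15 4 12 3 1)(2 8) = [15, 0, 8, 1, 12, 5, 6, 7, 2, 9, 10, 11, 3, 13, 14, 4]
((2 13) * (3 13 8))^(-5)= ((2 8 3 13))^(-5)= (2 13 3 8)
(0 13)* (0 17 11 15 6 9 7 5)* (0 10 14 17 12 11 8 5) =[13, 1, 2, 3, 4, 10, 9, 0, 5, 7, 14, 15, 11, 12, 17, 6, 16, 8] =(0 13 12 11 15 6 9 7)(5 10 14 17 8)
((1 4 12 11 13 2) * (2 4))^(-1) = (1 2)(4 13 11 12)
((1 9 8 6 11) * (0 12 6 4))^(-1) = ((0 12 6 11 1 9 8 4))^(-1) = (0 4 8 9 1 11 6 12)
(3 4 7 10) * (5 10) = (3 4 7 5 10) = [0, 1, 2, 4, 7, 10, 6, 5, 8, 9, 3]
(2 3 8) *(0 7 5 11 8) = (0 7 5 11 8 2 3) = [7, 1, 3, 0, 4, 11, 6, 5, 2, 9, 10, 8]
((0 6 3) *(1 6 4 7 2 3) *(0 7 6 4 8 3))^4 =((0 8 3 7 2)(1 4 6))^4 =(0 2 7 3 8)(1 4 6)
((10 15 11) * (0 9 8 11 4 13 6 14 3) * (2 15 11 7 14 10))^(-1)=((0 9 8 7 14 3)(2 15 4 13 6 10 11))^(-1)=(0 3 14 7 8 9)(2 11 10 6 13 4 15)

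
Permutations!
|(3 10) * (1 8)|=|(1 8)(3 10)|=2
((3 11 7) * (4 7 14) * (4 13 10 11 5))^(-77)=(3 7 4 5)(10 13 14 11)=((3 5 4 7)(10 11 14 13))^(-77)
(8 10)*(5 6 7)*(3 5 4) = (3 5 6 7 4)(8 10) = [0, 1, 2, 5, 3, 6, 7, 4, 10, 9, 8]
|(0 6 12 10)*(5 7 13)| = 12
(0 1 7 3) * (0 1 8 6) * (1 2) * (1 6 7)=(0 8 7 3 2 6)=[8, 1, 6, 2, 4, 5, 0, 3, 7]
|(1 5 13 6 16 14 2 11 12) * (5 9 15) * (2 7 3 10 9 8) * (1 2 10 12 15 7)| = 15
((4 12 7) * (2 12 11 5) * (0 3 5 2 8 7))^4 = (0 7 12 8 2 5 11 3 4)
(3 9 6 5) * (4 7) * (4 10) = [0, 1, 2, 9, 7, 3, 5, 10, 8, 6, 4] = (3 9 6 5)(4 7 10)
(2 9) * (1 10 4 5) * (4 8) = (1 10 8 4 5)(2 9) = [0, 10, 9, 3, 5, 1, 6, 7, 4, 2, 8]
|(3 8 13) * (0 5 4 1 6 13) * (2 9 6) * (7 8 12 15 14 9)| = 7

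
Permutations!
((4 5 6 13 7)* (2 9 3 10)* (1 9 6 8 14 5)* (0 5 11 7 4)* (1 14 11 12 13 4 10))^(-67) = ((0 5 8 11 7)(1 9 3)(2 6 4 14 12 13 10))^(-67) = (0 11 5 7 8)(1 3 9)(2 14 10 4 13 6 12)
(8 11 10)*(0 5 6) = (0 5 6)(8 11 10) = [5, 1, 2, 3, 4, 6, 0, 7, 11, 9, 8, 10]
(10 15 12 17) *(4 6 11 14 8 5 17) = [0, 1, 2, 3, 6, 17, 11, 7, 5, 9, 15, 14, 4, 13, 8, 12, 16, 10] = (4 6 11 14 8 5 17 10 15 12)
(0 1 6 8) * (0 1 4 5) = (0 4 5)(1 6 8) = [4, 6, 2, 3, 5, 0, 8, 7, 1]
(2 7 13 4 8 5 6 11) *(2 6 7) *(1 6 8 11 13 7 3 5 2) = (1 6 13 4 11 8 2)(3 5) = [0, 6, 1, 5, 11, 3, 13, 7, 2, 9, 10, 8, 12, 4]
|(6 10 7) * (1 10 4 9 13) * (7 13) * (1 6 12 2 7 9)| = |(1 10 13 6 4)(2 7 12)| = 15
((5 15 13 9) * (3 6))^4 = (15)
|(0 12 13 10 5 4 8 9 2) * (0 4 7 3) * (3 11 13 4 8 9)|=35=|(0 12 4 9 2 8 3)(5 7 11 13 10)|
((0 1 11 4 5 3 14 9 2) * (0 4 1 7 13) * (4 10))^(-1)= (0 13 7)(1 11)(2 9 14 3 5 4 10)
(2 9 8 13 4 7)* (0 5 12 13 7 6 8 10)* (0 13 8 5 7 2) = (0 7)(2 9 10 13 4 6 5 12 8) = [7, 1, 9, 3, 6, 12, 5, 0, 2, 10, 13, 11, 8, 4]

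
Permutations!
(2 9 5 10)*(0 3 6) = [3, 1, 9, 6, 4, 10, 0, 7, 8, 5, 2] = (0 3 6)(2 9 5 10)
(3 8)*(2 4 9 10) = (2 4 9 10)(3 8) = [0, 1, 4, 8, 9, 5, 6, 7, 3, 10, 2]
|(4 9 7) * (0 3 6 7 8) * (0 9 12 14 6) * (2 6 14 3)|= 14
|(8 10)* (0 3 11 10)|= 5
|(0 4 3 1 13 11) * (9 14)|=6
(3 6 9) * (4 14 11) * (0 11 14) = [11, 1, 2, 6, 0, 5, 9, 7, 8, 3, 10, 4, 12, 13, 14] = (14)(0 11 4)(3 6 9)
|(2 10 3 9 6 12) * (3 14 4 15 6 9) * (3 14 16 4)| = 14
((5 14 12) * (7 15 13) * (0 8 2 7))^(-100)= ((0 8 2 7 15 13)(5 14 12))^(-100)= (0 2 15)(5 12 14)(7 13 8)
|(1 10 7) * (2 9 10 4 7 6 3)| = |(1 4 7)(2 9 10 6 3)| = 15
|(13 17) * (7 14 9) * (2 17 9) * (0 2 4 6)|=9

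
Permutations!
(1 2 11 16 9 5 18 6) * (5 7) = (1 2 11 16 9 7 5 18 6) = [0, 2, 11, 3, 4, 18, 1, 5, 8, 7, 10, 16, 12, 13, 14, 15, 9, 17, 6]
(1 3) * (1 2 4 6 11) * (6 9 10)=(1 3 2 4 9 10 6 11)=[0, 3, 4, 2, 9, 5, 11, 7, 8, 10, 6, 1]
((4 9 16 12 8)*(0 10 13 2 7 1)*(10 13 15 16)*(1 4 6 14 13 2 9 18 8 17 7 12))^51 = (0 17 18 14 10 1 12 4 6 9 16 2 7 8 13 15)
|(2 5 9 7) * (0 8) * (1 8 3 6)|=20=|(0 3 6 1 8)(2 5 9 7)|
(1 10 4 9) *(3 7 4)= [0, 10, 2, 7, 9, 5, 6, 4, 8, 1, 3]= (1 10 3 7 4 9)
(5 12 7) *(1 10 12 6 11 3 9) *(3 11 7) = (1 10 12 3 9)(5 6 7) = [0, 10, 2, 9, 4, 6, 7, 5, 8, 1, 12, 11, 3]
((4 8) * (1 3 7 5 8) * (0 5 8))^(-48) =(1 7 4 3 8)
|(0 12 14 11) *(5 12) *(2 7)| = |(0 5 12 14 11)(2 7)| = 10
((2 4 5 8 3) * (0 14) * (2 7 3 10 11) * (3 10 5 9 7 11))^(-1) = (0 14)(2 11 3 10 7 9 4)(5 8) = ((0 14)(2 4 9 7 10 3 11)(5 8))^(-1)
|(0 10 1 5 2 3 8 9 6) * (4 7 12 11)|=|(0 10 1 5 2 3 8 9 6)(4 7 12 11)|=36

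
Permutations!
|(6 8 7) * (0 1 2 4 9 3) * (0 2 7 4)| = |(0 1 7 6 8 4 9 3 2)| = 9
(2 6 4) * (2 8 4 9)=[0, 1, 6, 3, 8, 5, 9, 7, 4, 2]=(2 6 9)(4 8)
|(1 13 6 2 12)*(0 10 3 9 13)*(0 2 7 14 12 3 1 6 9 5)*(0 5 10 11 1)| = 12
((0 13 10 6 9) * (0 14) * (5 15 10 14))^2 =(0 14 13)(5 10 9 15 6)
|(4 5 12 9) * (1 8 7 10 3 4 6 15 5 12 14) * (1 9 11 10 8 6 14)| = 20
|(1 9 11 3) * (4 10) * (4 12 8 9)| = |(1 4 10 12 8 9 11 3)| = 8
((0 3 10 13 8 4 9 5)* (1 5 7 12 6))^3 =((0 3 10 13 8 4 9 7 12 6 1 5))^3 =(0 13 9 6)(1 3 8 7)(4 12 5 10)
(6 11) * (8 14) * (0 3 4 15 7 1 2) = (0 3 4 15 7 1 2)(6 11)(8 14) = [3, 2, 0, 4, 15, 5, 11, 1, 14, 9, 10, 6, 12, 13, 8, 7]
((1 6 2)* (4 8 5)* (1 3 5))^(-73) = (1 5 6 4 2 8 3)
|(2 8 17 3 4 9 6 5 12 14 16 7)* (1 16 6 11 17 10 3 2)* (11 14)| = |(1 16 7)(2 8 10 3 4 9 14 6 5 12 11 17)| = 12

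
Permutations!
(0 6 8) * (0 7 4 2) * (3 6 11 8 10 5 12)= (0 11 8 7 4 2)(3 6 10 5 12)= [11, 1, 0, 6, 2, 12, 10, 4, 7, 9, 5, 8, 3]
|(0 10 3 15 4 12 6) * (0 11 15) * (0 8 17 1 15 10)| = 10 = |(1 15 4 12 6 11 10 3 8 17)|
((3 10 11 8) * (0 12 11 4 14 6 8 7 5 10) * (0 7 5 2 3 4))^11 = ((0 12 11 5 10)(2 3 7)(4 14 6 8))^11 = (0 12 11 5 10)(2 7 3)(4 8 6 14)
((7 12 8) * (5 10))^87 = (12)(5 10)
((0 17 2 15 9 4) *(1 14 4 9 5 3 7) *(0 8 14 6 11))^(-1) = (0 11 6 1 7 3 5 15 2 17)(4 14 8)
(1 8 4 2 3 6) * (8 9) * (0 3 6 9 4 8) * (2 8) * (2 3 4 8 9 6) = [4, 8, 2, 6, 9, 5, 1, 7, 3, 0] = (0 4 9)(1 8 3 6)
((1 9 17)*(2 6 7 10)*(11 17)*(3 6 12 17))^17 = (1 2 6 9 12 7 11 17 10 3) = ((1 9 11 3 6 7 10 2 12 17))^17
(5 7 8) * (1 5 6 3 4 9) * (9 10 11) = (1 5 7 8 6 3 4 10 11 9) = [0, 5, 2, 4, 10, 7, 3, 8, 6, 1, 11, 9]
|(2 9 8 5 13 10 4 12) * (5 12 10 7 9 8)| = 12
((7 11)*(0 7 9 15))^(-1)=(0 15 9 11 7)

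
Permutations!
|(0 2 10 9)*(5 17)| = 4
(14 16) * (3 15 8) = (3 15 8)(14 16) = [0, 1, 2, 15, 4, 5, 6, 7, 3, 9, 10, 11, 12, 13, 16, 8, 14]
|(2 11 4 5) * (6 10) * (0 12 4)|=6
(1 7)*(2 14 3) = [0, 7, 14, 2, 4, 5, 6, 1, 8, 9, 10, 11, 12, 13, 3] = (1 7)(2 14 3)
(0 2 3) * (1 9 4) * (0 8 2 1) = (0 1 9 4)(2 3 8) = [1, 9, 3, 8, 0, 5, 6, 7, 2, 4]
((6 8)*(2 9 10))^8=(2 10 9)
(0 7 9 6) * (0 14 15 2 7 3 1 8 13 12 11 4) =(0 3 1 8 13 12 11 4)(2 7 9 6 14 15) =[3, 8, 7, 1, 0, 5, 14, 9, 13, 6, 10, 4, 11, 12, 15, 2]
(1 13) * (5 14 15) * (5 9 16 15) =(1 13)(5 14)(9 16 15) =[0, 13, 2, 3, 4, 14, 6, 7, 8, 16, 10, 11, 12, 1, 5, 9, 15]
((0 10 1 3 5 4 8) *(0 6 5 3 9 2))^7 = (0 1 2 10 9)(4 5 6 8)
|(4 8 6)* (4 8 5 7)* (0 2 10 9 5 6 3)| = 10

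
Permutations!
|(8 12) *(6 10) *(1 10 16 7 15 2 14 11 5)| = 10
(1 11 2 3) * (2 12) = (1 11 12 2 3) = [0, 11, 3, 1, 4, 5, 6, 7, 8, 9, 10, 12, 2]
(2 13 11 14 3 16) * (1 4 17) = (1 4 17)(2 13 11 14 3 16) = [0, 4, 13, 16, 17, 5, 6, 7, 8, 9, 10, 14, 12, 11, 3, 15, 2, 1]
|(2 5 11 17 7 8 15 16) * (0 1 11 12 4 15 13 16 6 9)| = 15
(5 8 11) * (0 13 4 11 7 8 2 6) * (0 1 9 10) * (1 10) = (0 13 4 11 5 2 6 10)(1 9)(7 8) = [13, 9, 6, 3, 11, 2, 10, 8, 7, 1, 0, 5, 12, 4]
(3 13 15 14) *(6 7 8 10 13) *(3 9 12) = (3 6 7 8 10 13 15 14 9 12) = [0, 1, 2, 6, 4, 5, 7, 8, 10, 12, 13, 11, 3, 15, 9, 14]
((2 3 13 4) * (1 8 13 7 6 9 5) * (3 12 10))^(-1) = ((1 8 13 4 2 12 10 3 7 6 9 5))^(-1) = (1 5 9 6 7 3 10 12 2 4 13 8)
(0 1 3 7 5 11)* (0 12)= (0 1 3 7 5 11 12)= [1, 3, 2, 7, 4, 11, 6, 5, 8, 9, 10, 12, 0]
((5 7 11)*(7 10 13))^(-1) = ((5 10 13 7 11))^(-1) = (5 11 7 13 10)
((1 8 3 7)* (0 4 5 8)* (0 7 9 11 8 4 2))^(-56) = ((0 2)(1 7)(3 9 11 8)(4 5))^(-56) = (11)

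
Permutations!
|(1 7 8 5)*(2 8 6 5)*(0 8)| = |(0 8 2)(1 7 6 5)| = 12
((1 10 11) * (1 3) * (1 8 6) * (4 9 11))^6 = (1 8 11 4)(3 9 10 6)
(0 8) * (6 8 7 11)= (0 7 11 6 8)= [7, 1, 2, 3, 4, 5, 8, 11, 0, 9, 10, 6]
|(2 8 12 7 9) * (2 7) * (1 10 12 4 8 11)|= |(1 10 12 2 11)(4 8)(7 9)|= 10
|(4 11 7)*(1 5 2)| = 3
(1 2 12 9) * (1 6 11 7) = (1 2 12 9 6 11 7) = [0, 2, 12, 3, 4, 5, 11, 1, 8, 6, 10, 7, 9]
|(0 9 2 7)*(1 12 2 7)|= |(0 9 7)(1 12 2)|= 3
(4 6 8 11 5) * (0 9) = (0 9)(4 6 8 11 5) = [9, 1, 2, 3, 6, 4, 8, 7, 11, 0, 10, 5]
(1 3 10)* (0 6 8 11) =[6, 3, 2, 10, 4, 5, 8, 7, 11, 9, 1, 0] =(0 6 8 11)(1 3 10)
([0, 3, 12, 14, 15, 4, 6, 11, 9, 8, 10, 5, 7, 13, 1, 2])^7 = [0, 3, 2, 14, 4, 5, 6, 7, 9, 8, 10, 11, 12, 13, 1, 15]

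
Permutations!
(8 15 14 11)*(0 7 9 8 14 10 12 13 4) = (0 7 9 8 15 10 12 13 4)(11 14) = [7, 1, 2, 3, 0, 5, 6, 9, 15, 8, 12, 14, 13, 4, 11, 10]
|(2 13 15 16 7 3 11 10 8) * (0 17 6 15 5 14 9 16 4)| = 55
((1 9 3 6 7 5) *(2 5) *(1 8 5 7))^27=(1 6 3 9)(2 7)(5 8)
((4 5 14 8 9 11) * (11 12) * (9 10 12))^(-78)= ((4 5 14 8 10 12 11))^(-78)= (4 11 12 10 8 14 5)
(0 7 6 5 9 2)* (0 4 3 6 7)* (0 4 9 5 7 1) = (0 4 3 6 7 1)(2 9) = [4, 0, 9, 6, 3, 5, 7, 1, 8, 2]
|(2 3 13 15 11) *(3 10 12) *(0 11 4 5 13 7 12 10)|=|(0 11 2)(3 7 12)(4 5 13 15)|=12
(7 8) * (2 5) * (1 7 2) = (1 7 8 2 5) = [0, 7, 5, 3, 4, 1, 6, 8, 2]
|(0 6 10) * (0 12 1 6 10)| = |(0 10 12 1 6)| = 5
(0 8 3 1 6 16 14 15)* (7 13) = [8, 6, 2, 1, 4, 5, 16, 13, 3, 9, 10, 11, 12, 7, 15, 0, 14] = (0 8 3 1 6 16 14 15)(7 13)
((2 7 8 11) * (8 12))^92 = ((2 7 12 8 11))^92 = (2 12 11 7 8)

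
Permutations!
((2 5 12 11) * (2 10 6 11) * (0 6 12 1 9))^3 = (0 10 5)(1 6 12)(2 9 11)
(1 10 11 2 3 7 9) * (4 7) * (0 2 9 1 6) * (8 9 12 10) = (0 2 3 4 7 1 8 9 6)(10 11 12) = [2, 8, 3, 4, 7, 5, 0, 1, 9, 6, 11, 12, 10]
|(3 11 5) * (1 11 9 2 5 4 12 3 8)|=9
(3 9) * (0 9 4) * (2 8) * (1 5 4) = [9, 5, 8, 1, 0, 4, 6, 7, 2, 3] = (0 9 3 1 5 4)(2 8)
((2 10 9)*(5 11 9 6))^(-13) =((2 10 6 5 11 9))^(-13) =(2 9 11 5 6 10)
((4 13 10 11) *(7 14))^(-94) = (14)(4 10)(11 13)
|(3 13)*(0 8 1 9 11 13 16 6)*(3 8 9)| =|(0 9 11 13 8 1 3 16 6)| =9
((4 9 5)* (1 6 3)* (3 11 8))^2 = ((1 6 11 8 3)(4 9 5))^2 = (1 11 3 6 8)(4 5 9)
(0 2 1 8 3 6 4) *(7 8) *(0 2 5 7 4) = (0 5 7 8 3 6)(1 4 2) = [5, 4, 1, 6, 2, 7, 0, 8, 3]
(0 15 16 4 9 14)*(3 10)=[15, 1, 2, 10, 9, 5, 6, 7, 8, 14, 3, 11, 12, 13, 0, 16, 4]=(0 15 16 4 9 14)(3 10)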